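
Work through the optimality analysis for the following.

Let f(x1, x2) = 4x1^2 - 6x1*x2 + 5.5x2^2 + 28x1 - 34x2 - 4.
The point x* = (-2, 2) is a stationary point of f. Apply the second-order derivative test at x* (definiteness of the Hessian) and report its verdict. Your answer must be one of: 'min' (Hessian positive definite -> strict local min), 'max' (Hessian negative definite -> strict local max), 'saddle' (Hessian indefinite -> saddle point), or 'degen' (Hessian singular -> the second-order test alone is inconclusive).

Compute the Hessian H = grad^2 f:
  H = [[8, -6], [-6, 11]]
Verify stationarity: grad f(x*) = H x* + g = (0, 0).
Eigenvalues of H: 3.3153, 15.6847.
Both eigenvalues > 0, so H is positive definite -> x* is a strict local min.

min


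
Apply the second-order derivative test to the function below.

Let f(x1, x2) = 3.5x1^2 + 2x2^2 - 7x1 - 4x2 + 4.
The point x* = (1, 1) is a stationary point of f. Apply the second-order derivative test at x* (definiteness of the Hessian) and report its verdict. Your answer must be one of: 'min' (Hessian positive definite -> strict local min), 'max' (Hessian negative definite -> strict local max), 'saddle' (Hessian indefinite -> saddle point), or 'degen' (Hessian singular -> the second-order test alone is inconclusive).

Compute the Hessian H = grad^2 f:
  H = [[7, 0], [0, 4]]
Verify stationarity: grad f(x*) = H x* + g = (0, 0).
Eigenvalues of H: 4, 7.
Both eigenvalues > 0, so H is positive definite -> x* is a strict local min.

min


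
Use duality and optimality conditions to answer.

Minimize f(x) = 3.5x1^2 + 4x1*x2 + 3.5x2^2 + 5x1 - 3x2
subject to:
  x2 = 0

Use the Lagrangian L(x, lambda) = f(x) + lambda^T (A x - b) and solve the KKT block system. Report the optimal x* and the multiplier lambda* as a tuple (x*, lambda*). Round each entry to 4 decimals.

Form the Lagrangian:
  L(x, lambda) = (1/2) x^T Q x + c^T x + lambda^T (A x - b)
Stationarity (grad_x L = 0): Q x + c + A^T lambda = 0.
Primal feasibility: A x = b.

This gives the KKT block system:
  [ Q   A^T ] [ x     ]   [-c ]
  [ A    0  ] [ lambda ] = [ b ]

Solving the linear system:
  x*      = (-0.7143, 0)
  lambda* = (5.8571)
  f(x*)   = -1.7857

x* = (-0.7143, 0), lambda* = (5.8571)


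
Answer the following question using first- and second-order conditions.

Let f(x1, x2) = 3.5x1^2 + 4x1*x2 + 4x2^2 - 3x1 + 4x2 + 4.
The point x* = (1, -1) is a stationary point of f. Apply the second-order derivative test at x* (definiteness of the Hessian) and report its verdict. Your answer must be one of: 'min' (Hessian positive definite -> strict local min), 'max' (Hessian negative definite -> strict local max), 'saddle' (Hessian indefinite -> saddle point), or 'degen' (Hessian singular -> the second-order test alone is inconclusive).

Compute the Hessian H = grad^2 f:
  H = [[7, 4], [4, 8]]
Verify stationarity: grad f(x*) = H x* + g = (0, 0).
Eigenvalues of H: 3.4689, 11.5311.
Both eigenvalues > 0, so H is positive definite -> x* is a strict local min.

min


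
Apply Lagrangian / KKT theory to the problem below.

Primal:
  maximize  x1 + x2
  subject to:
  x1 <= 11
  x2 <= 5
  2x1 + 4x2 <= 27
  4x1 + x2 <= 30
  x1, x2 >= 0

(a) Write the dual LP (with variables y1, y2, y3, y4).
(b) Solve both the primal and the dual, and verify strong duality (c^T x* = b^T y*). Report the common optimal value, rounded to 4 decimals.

The standard primal-dual pair for 'max c^T x s.t. A x <= b, x >= 0' is:
  Dual:  min b^T y  s.t.  A^T y >= c,  y >= 0.

So the dual LP is:
  minimize  11y1 + 5y2 + 27y3 + 30y4
  subject to:
    y1 + 2y3 + 4y4 >= 1
    y2 + 4y3 + y4 >= 1
    y1, y2, y3, y4 >= 0

Solving the primal: x* = (6.6429, 3.4286).
  primal value c^T x* = 10.0714.
Solving the dual: y* = (0, 0, 0.2143, 0.1429).
  dual value b^T y* = 10.0714.
Strong duality: c^T x* = b^T y*. Confirmed.

10.0714


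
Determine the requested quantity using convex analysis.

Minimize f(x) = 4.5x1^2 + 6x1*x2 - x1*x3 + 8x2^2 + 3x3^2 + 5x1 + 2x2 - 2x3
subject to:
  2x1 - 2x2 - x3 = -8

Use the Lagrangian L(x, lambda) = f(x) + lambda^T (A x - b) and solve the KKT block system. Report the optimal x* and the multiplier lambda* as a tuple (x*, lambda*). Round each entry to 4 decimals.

Form the Lagrangian:
  L(x, lambda) = (1/2) x^T Q x + c^T x + lambda^T (A x - b)
Stationarity (grad_x L = 0): Q x + c + A^T lambda = 0.
Primal feasibility: A x = b.

This gives the KKT block system:
  [ Q   A^T ] [ x     ]   [-c ]
  [ A    0  ] [ lambda ] = [ b ]

Solving the linear system:
  x*      = (-2.3451, 1.3119, 0.6858)
  lambda* = (4.4602)
  f(x*)   = 12.604

x* = (-2.3451, 1.3119, 0.6858), lambda* = (4.4602)


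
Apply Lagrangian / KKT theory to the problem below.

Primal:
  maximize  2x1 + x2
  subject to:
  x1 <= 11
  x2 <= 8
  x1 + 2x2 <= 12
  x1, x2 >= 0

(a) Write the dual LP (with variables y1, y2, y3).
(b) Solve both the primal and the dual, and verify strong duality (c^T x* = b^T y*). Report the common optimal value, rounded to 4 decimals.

The standard primal-dual pair for 'max c^T x s.t. A x <= b, x >= 0' is:
  Dual:  min b^T y  s.t.  A^T y >= c,  y >= 0.

So the dual LP is:
  minimize  11y1 + 8y2 + 12y3
  subject to:
    y1 + y3 >= 2
    y2 + 2y3 >= 1
    y1, y2, y3 >= 0

Solving the primal: x* = (11, 0.5).
  primal value c^T x* = 22.5.
Solving the dual: y* = (1.5, 0, 0.5).
  dual value b^T y* = 22.5.
Strong duality: c^T x* = b^T y*. Confirmed.

22.5


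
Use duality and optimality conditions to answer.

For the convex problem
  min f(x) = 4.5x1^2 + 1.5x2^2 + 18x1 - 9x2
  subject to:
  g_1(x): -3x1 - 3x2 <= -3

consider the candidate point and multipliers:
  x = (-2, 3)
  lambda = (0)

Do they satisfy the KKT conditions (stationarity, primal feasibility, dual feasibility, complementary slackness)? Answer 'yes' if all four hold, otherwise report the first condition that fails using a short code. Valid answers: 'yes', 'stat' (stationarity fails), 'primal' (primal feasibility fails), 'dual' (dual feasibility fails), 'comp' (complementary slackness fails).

Gradient of f: grad f(x) = Q x + c = (0, 0)
Constraint values g_i(x) = a_i^T x - b_i:
  g_1((-2, 3)) = 0
Stationarity residual: grad f(x) + sum_i lambda_i a_i = (0, 0)
  -> stationarity OK
Primal feasibility (all g_i <= 0): OK
Dual feasibility (all lambda_i >= 0): OK
Complementary slackness (lambda_i * g_i(x) = 0 for all i): OK

Verdict: yes, KKT holds.

yes


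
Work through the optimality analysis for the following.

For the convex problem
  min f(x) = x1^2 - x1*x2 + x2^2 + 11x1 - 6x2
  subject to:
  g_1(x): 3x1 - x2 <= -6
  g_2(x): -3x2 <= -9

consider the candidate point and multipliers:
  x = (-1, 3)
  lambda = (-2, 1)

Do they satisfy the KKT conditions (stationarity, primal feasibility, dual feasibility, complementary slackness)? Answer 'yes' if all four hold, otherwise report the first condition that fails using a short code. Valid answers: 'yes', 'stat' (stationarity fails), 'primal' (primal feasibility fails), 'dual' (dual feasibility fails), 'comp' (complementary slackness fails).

Gradient of f: grad f(x) = Q x + c = (6, 1)
Constraint values g_i(x) = a_i^T x - b_i:
  g_1((-1, 3)) = 0
  g_2((-1, 3)) = 0
Stationarity residual: grad f(x) + sum_i lambda_i a_i = (0, 0)
  -> stationarity OK
Primal feasibility (all g_i <= 0): OK
Dual feasibility (all lambda_i >= 0): FAILS
Complementary slackness (lambda_i * g_i(x) = 0 for all i): OK

Verdict: the first failing condition is dual_feasibility -> dual.

dual


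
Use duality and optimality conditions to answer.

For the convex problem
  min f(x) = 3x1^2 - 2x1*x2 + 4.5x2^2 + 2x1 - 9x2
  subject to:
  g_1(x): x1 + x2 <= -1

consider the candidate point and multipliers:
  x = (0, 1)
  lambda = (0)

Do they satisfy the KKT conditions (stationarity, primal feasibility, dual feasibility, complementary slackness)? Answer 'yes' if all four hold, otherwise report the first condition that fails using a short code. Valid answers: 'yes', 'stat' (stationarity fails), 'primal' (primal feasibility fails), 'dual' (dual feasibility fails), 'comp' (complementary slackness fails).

Gradient of f: grad f(x) = Q x + c = (0, 0)
Constraint values g_i(x) = a_i^T x - b_i:
  g_1((0, 1)) = 2
Stationarity residual: grad f(x) + sum_i lambda_i a_i = (0, 0)
  -> stationarity OK
Primal feasibility (all g_i <= 0): FAILS
Dual feasibility (all lambda_i >= 0): OK
Complementary slackness (lambda_i * g_i(x) = 0 for all i): OK

Verdict: the first failing condition is primal_feasibility -> primal.

primal


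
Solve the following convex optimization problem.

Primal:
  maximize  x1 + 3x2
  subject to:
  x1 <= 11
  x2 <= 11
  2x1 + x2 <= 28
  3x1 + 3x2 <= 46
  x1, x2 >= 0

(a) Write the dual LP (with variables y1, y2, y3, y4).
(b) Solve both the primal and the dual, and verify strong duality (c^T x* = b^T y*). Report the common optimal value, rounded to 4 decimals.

The standard primal-dual pair for 'max c^T x s.t. A x <= b, x >= 0' is:
  Dual:  min b^T y  s.t.  A^T y >= c,  y >= 0.

So the dual LP is:
  minimize  11y1 + 11y2 + 28y3 + 46y4
  subject to:
    y1 + 2y3 + 3y4 >= 1
    y2 + y3 + 3y4 >= 3
    y1, y2, y3, y4 >= 0

Solving the primal: x* = (4.3333, 11).
  primal value c^T x* = 37.3333.
Solving the dual: y* = (0, 2, 0, 0.3333).
  dual value b^T y* = 37.3333.
Strong duality: c^T x* = b^T y*. Confirmed.

37.3333


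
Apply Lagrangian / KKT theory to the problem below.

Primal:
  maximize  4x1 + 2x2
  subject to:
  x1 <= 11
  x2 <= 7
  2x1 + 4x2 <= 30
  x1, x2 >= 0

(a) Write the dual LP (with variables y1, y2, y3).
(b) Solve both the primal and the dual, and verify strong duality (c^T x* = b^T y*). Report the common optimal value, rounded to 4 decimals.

The standard primal-dual pair for 'max c^T x s.t. A x <= b, x >= 0' is:
  Dual:  min b^T y  s.t.  A^T y >= c,  y >= 0.

So the dual LP is:
  minimize  11y1 + 7y2 + 30y3
  subject to:
    y1 + 2y3 >= 4
    y2 + 4y3 >= 2
    y1, y2, y3 >= 0

Solving the primal: x* = (11, 2).
  primal value c^T x* = 48.
Solving the dual: y* = (3, 0, 0.5).
  dual value b^T y* = 48.
Strong duality: c^T x* = b^T y*. Confirmed.

48


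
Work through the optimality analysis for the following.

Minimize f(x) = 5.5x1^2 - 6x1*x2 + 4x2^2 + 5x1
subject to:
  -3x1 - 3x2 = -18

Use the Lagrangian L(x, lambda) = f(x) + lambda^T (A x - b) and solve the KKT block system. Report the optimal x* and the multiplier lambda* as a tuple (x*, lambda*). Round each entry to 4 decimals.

Form the Lagrangian:
  L(x, lambda) = (1/2) x^T Q x + c^T x + lambda^T (A x - b)
Stationarity (grad_x L = 0): Q x + c + A^T lambda = 0.
Primal feasibility: A x = b.

This gives the KKT block system:
  [ Q   A^T ] [ x     ]   [-c ]
  [ A    0  ] [ lambda ] = [ b ]

Solving the linear system:
  x*      = (2.5484, 3.4516)
  lambda* = (4.1075)
  f(x*)   = 43.3387

x* = (2.5484, 3.4516), lambda* = (4.1075)


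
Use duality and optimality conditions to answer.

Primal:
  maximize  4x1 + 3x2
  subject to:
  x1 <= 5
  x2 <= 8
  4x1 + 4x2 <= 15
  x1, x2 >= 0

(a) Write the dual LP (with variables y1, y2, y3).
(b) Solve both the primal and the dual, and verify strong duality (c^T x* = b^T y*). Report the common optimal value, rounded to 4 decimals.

The standard primal-dual pair for 'max c^T x s.t. A x <= b, x >= 0' is:
  Dual:  min b^T y  s.t.  A^T y >= c,  y >= 0.

So the dual LP is:
  minimize  5y1 + 8y2 + 15y3
  subject to:
    y1 + 4y3 >= 4
    y2 + 4y3 >= 3
    y1, y2, y3 >= 0

Solving the primal: x* = (3.75, 0).
  primal value c^T x* = 15.
Solving the dual: y* = (0, 0, 1).
  dual value b^T y* = 15.
Strong duality: c^T x* = b^T y*. Confirmed.

15


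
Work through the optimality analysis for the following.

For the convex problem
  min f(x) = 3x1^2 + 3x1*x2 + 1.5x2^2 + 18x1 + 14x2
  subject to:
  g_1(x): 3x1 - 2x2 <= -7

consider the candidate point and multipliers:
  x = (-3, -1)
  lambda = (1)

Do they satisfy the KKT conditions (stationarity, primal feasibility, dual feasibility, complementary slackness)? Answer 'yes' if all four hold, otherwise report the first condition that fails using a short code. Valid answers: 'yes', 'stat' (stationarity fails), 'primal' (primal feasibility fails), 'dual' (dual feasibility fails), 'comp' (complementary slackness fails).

Gradient of f: grad f(x) = Q x + c = (-3, 2)
Constraint values g_i(x) = a_i^T x - b_i:
  g_1((-3, -1)) = 0
Stationarity residual: grad f(x) + sum_i lambda_i a_i = (0, 0)
  -> stationarity OK
Primal feasibility (all g_i <= 0): OK
Dual feasibility (all lambda_i >= 0): OK
Complementary slackness (lambda_i * g_i(x) = 0 for all i): OK

Verdict: yes, KKT holds.

yes


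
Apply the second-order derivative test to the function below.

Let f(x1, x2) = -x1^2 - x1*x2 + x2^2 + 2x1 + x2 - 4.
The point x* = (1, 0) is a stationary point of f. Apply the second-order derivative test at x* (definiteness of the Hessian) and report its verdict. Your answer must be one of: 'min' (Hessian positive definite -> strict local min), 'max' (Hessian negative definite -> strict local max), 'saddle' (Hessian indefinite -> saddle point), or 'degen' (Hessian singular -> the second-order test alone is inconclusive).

Compute the Hessian H = grad^2 f:
  H = [[-2, -1], [-1, 2]]
Verify stationarity: grad f(x*) = H x* + g = (0, 0).
Eigenvalues of H: -2.2361, 2.2361.
Eigenvalues have mixed signs, so H is indefinite -> x* is a saddle point.

saddle


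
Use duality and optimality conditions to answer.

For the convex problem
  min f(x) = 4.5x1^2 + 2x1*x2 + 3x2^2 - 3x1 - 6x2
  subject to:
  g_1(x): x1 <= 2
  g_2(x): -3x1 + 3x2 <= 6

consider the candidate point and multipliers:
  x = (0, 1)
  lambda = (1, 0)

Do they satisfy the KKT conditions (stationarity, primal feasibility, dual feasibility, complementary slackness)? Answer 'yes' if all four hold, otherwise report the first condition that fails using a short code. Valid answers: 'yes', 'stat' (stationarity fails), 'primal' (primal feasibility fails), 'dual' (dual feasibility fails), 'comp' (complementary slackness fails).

Gradient of f: grad f(x) = Q x + c = (-1, 0)
Constraint values g_i(x) = a_i^T x - b_i:
  g_1((0, 1)) = -2
  g_2((0, 1)) = -3
Stationarity residual: grad f(x) + sum_i lambda_i a_i = (0, 0)
  -> stationarity OK
Primal feasibility (all g_i <= 0): OK
Dual feasibility (all lambda_i >= 0): OK
Complementary slackness (lambda_i * g_i(x) = 0 for all i): FAILS

Verdict: the first failing condition is complementary_slackness -> comp.

comp


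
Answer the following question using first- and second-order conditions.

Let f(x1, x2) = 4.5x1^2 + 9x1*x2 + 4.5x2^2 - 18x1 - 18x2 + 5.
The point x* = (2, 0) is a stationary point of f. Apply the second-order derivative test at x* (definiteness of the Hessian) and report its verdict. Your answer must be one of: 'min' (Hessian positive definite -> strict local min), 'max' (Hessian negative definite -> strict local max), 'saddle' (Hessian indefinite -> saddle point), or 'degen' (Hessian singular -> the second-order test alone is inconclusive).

Compute the Hessian H = grad^2 f:
  H = [[9, 9], [9, 9]]
Verify stationarity: grad f(x*) = H x* + g = (0, 0).
Eigenvalues of H: 0, 18.
H has a zero eigenvalue (singular; positive semidefinite but not definite), so H is neither positive definite, negative definite, nor indefinite. The second-order test alone is inconclusive -> degen.
(Indeed, f is constant along the null direction of H through x*, so x* is not a strict local extremum.)

degen


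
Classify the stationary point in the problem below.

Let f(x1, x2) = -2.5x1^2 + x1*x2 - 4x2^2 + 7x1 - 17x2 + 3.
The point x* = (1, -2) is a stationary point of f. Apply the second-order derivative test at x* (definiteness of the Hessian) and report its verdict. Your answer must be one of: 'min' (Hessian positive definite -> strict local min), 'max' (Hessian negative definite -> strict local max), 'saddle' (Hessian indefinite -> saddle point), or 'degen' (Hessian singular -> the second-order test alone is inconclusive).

Compute the Hessian H = grad^2 f:
  H = [[-5, 1], [1, -8]]
Verify stationarity: grad f(x*) = H x* + g = (0, 0).
Eigenvalues of H: -8.3028, -4.6972.
Both eigenvalues < 0, so H is negative definite -> x* is a strict local max.

max


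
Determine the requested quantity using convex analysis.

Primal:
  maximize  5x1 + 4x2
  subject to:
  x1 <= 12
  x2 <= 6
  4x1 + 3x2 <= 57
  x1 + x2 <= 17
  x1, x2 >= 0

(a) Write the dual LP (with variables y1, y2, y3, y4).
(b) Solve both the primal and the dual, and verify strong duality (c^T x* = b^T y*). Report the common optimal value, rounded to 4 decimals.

The standard primal-dual pair for 'max c^T x s.t. A x <= b, x >= 0' is:
  Dual:  min b^T y  s.t.  A^T y >= c,  y >= 0.

So the dual LP is:
  minimize  12y1 + 6y2 + 57y3 + 17y4
  subject to:
    y1 + 4y3 + y4 >= 5
    y2 + 3y3 + y4 >= 4
    y1, y2, y3, y4 >= 0

Solving the primal: x* = (9.75, 6).
  primal value c^T x* = 72.75.
Solving the dual: y* = (0, 0.25, 1.25, 0).
  dual value b^T y* = 72.75.
Strong duality: c^T x* = b^T y*. Confirmed.

72.75


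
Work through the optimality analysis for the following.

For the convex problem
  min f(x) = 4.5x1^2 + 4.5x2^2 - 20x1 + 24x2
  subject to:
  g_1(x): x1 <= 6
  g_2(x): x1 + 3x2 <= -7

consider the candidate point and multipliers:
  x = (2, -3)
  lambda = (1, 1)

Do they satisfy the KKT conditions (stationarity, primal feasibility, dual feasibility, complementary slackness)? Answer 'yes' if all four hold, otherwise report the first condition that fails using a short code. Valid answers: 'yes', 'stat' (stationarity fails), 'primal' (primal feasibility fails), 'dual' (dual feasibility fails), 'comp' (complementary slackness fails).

Gradient of f: grad f(x) = Q x + c = (-2, -3)
Constraint values g_i(x) = a_i^T x - b_i:
  g_1((2, -3)) = -4
  g_2((2, -3)) = 0
Stationarity residual: grad f(x) + sum_i lambda_i a_i = (0, 0)
  -> stationarity OK
Primal feasibility (all g_i <= 0): OK
Dual feasibility (all lambda_i >= 0): OK
Complementary slackness (lambda_i * g_i(x) = 0 for all i): FAILS

Verdict: the first failing condition is complementary_slackness -> comp.

comp


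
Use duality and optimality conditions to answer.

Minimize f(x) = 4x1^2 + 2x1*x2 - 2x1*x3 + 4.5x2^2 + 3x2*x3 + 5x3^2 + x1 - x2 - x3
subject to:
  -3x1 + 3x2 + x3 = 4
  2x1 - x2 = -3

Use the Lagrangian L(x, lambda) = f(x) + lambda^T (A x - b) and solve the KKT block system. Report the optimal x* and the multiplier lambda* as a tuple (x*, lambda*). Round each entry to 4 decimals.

Form the Lagrangian:
  L(x, lambda) = (1/2) x^T Q x + c^T x + lambda^T (A x - b)
Stationarity (grad_x L = 0): Q x + c + A^T lambda = 0.
Primal feasibility: A x = b.

This gives the KKT block system:
  [ Q   A^T ] [ x     ]   [-c ]
  [ A    0  ] [ lambda ] = [ b ]

Solving the linear system:
  x*      = (-1.3983, 0.2034, -0.8051)
  lambda* = (5.6441, 12.5508)
  f(x*)   = 7.1398

x* = (-1.3983, 0.2034, -0.8051), lambda* = (5.6441, 12.5508)


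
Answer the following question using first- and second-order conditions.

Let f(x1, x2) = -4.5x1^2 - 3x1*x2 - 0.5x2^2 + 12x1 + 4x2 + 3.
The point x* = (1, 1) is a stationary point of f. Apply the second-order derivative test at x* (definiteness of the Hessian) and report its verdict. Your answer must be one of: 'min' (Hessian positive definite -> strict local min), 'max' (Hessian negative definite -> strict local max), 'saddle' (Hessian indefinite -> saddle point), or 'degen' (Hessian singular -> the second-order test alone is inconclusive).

Compute the Hessian H = grad^2 f:
  H = [[-9, -3], [-3, -1]]
Verify stationarity: grad f(x*) = H x* + g = (0, 0).
Eigenvalues of H: -10, 0.
H has a zero eigenvalue (singular; negative semidefinite but not definite), so H is neither positive definite, negative definite, nor indefinite. The second-order test alone is inconclusive -> degen.
(Indeed, f is constant along the null direction of H through x*, so x* is not a strict local extremum.)

degen


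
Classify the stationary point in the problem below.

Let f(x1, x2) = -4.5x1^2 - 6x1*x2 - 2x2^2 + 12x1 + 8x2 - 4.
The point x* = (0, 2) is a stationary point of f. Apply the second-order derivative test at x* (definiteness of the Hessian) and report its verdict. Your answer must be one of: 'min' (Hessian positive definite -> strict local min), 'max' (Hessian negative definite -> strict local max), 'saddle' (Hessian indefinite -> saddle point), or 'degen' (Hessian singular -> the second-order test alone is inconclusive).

Compute the Hessian H = grad^2 f:
  H = [[-9, -6], [-6, -4]]
Verify stationarity: grad f(x*) = H x* + g = (0, 0).
Eigenvalues of H: -13, 0.
H has a zero eigenvalue (singular; negative semidefinite but not definite), so H is neither positive definite, negative definite, nor indefinite. The second-order test alone is inconclusive -> degen.
(Indeed, f is constant along the null direction of H through x*, so x* is not a strict local extremum.)

degen


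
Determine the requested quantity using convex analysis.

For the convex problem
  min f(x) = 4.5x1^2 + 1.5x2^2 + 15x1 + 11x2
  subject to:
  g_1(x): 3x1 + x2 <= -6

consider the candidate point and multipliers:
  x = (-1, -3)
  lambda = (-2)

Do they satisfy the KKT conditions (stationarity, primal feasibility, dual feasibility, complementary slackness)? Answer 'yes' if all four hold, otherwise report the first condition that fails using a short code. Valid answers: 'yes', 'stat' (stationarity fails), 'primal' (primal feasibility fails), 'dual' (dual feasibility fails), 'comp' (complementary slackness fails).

Gradient of f: grad f(x) = Q x + c = (6, 2)
Constraint values g_i(x) = a_i^T x - b_i:
  g_1((-1, -3)) = 0
Stationarity residual: grad f(x) + sum_i lambda_i a_i = (0, 0)
  -> stationarity OK
Primal feasibility (all g_i <= 0): OK
Dual feasibility (all lambda_i >= 0): FAILS
Complementary slackness (lambda_i * g_i(x) = 0 for all i): OK

Verdict: the first failing condition is dual_feasibility -> dual.

dual


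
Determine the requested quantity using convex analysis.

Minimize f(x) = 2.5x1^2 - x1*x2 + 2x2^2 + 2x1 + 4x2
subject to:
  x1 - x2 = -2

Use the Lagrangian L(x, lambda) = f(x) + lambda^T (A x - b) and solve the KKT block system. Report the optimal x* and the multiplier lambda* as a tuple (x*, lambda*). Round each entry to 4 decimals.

Form the Lagrangian:
  L(x, lambda) = (1/2) x^T Q x + c^T x + lambda^T (A x - b)
Stationarity (grad_x L = 0): Q x + c + A^T lambda = 0.
Primal feasibility: A x = b.

This gives the KKT block system:
  [ Q   A^T ] [ x     ]   [-c ]
  [ A    0  ] [ lambda ] = [ b ]

Solving the linear system:
  x*      = (-1.7143, 0.2857)
  lambda* = (6.8571)
  f(x*)   = 5.7143

x* = (-1.7143, 0.2857), lambda* = (6.8571)


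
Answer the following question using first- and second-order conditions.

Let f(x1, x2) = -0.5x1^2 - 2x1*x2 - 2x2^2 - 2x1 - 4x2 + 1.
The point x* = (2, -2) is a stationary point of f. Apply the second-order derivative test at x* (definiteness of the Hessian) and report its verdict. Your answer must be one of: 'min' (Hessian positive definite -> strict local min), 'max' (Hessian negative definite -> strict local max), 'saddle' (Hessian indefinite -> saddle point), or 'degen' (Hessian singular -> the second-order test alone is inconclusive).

Compute the Hessian H = grad^2 f:
  H = [[-1, -2], [-2, -4]]
Verify stationarity: grad f(x*) = H x* + g = (0, 0).
Eigenvalues of H: -5, 0.
H has a zero eigenvalue (singular; negative semidefinite but not definite), so H is neither positive definite, negative definite, nor indefinite. The second-order test alone is inconclusive -> degen.
(Indeed, f is constant along the null direction of H through x*, so x* is not a strict local extremum.)

degen


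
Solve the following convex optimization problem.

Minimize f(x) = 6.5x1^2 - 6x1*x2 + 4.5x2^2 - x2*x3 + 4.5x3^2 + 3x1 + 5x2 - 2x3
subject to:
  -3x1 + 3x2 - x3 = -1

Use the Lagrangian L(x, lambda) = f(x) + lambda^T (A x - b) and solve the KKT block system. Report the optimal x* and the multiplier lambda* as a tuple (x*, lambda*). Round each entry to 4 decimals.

Form the Lagrangian:
  L(x, lambda) = (1/2) x^T Q x + c^T x + lambda^T (A x - b)
Stationarity (grad_x L = 0): Q x + c + A^T lambda = 0.
Primal feasibility: A x = b.

This gives the KKT block system:
  [ Q   A^T ] [ x     ]   [-c ]
  [ A    0  ] [ lambda ] = [ b ]

Solving the linear system:
  x*      = (-0.7, -0.9976, 0.1071)
  lambda* = (-0.0381)
  f(x*)   = -3.6702

x* = (-0.7, -0.9976, 0.1071), lambda* = (-0.0381)


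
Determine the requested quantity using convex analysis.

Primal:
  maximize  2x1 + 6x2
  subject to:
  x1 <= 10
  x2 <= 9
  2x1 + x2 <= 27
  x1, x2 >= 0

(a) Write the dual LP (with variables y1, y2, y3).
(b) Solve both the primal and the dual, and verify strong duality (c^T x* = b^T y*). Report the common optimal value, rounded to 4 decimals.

The standard primal-dual pair for 'max c^T x s.t. A x <= b, x >= 0' is:
  Dual:  min b^T y  s.t.  A^T y >= c,  y >= 0.

So the dual LP is:
  minimize  10y1 + 9y2 + 27y3
  subject to:
    y1 + 2y3 >= 2
    y2 + y3 >= 6
    y1, y2, y3 >= 0

Solving the primal: x* = (9, 9).
  primal value c^T x* = 72.
Solving the dual: y* = (0, 5, 1).
  dual value b^T y* = 72.
Strong duality: c^T x* = b^T y*. Confirmed.

72


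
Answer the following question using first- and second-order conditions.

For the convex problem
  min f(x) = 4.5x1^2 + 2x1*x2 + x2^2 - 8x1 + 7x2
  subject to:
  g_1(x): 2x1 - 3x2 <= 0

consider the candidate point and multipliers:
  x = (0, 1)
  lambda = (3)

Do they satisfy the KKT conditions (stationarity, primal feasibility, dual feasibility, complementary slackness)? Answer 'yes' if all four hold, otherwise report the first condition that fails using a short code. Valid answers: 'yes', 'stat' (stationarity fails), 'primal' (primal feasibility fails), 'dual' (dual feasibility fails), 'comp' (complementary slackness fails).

Gradient of f: grad f(x) = Q x + c = (-6, 9)
Constraint values g_i(x) = a_i^T x - b_i:
  g_1((0, 1)) = -3
Stationarity residual: grad f(x) + sum_i lambda_i a_i = (0, 0)
  -> stationarity OK
Primal feasibility (all g_i <= 0): OK
Dual feasibility (all lambda_i >= 0): OK
Complementary slackness (lambda_i * g_i(x) = 0 for all i): FAILS

Verdict: the first failing condition is complementary_slackness -> comp.

comp


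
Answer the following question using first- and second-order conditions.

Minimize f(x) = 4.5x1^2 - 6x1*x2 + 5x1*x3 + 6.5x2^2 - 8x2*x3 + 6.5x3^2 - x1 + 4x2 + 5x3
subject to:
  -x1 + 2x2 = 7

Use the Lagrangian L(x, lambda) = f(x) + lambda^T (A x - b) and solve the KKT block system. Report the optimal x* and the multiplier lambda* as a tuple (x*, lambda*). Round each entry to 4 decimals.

Form the Lagrangian:
  L(x, lambda) = (1/2) x^T Q x + c^T x + lambda^T (A x - b)
Stationarity (grad_x L = 0): Q x + c + A^T lambda = 0.
Primal feasibility: A x = b.

This gives the KKT block system:
  [ Q   A^T ] [ x     ]   [-c ]
  [ A    0  ] [ lambda ] = [ b ]

Solving the linear system:
  x*      = (-0.7321, 3.134, 1.8255)
  lambda* = (-17.2648)
  f(x*)   = 71.6246

x* = (-0.7321, 3.134, 1.8255), lambda* = (-17.2648)


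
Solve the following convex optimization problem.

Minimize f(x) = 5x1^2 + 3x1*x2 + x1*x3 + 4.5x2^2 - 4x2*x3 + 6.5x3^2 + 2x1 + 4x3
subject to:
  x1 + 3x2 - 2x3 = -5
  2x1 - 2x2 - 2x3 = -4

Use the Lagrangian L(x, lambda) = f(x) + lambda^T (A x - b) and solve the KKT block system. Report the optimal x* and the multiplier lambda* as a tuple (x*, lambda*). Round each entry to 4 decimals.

Form the Lagrangian:
  L(x, lambda) = (1/2) x^T Q x + c^T x + lambda^T (A x - b)
Stationarity (grad_x L = 0): Q x + c + A^T lambda = 0.
Primal feasibility: A x = b.

This gives the KKT block system:
  [ Q   A^T ] [ x     ]   [-c ]
  [ A    0  ] [ lambda ] = [ b ]

Solving the linear system:
  x*      = (-1.396, -0.4792, 1.0832)
  lambda* = (6.2871, 3.0139)
  f(x*)   = 22.5158

x* = (-1.396, -0.4792, 1.0832), lambda* = (6.2871, 3.0139)


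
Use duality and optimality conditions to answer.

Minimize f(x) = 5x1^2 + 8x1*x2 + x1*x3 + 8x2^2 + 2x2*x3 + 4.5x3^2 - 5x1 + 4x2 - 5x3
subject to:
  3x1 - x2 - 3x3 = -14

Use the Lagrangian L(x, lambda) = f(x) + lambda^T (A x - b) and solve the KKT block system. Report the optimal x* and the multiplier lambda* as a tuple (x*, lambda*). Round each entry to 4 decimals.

Form the Lagrangian:
  L(x, lambda) = (1/2) x^T Q x + c^T x + lambda^T (A x - b)
Stationarity (grad_x L = 0): Q x + c + A^T lambda = 0.
Primal feasibility: A x = b.

This gives the KKT block system:
  [ Q   A^T ] [ x     ]   [-c ]
  [ A    0  ] [ lambda ] = [ b ]

Solving the linear system:
  x*      = (-1.9953, 0.7852, 2.4096)
  lambda* = (5.4205)
  f(x*)   = 38.4785

x* = (-1.9953, 0.7852, 2.4096), lambda* = (5.4205)


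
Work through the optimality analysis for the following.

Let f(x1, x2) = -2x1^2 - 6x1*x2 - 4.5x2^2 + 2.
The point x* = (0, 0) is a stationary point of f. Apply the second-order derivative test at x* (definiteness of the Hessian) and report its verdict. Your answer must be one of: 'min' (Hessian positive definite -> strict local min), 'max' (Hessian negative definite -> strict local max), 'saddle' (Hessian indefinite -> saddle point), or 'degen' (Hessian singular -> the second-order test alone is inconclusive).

Compute the Hessian H = grad^2 f:
  H = [[-4, -6], [-6, -9]]
Verify stationarity: grad f(x*) = H x* + g = (0, 0).
Eigenvalues of H: -13, 0.
H has a zero eigenvalue (singular; negative semidefinite but not definite), so H is neither positive definite, negative definite, nor indefinite. The second-order test alone is inconclusive -> degen.
(Indeed, f is constant along the null direction of H through x*, so x* is not a strict local extremum.)

degen


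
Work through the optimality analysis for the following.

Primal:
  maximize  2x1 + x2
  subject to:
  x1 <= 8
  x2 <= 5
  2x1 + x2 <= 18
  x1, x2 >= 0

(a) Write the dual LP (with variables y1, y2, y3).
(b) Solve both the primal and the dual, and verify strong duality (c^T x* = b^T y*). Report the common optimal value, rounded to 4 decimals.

The standard primal-dual pair for 'max c^T x s.t. A x <= b, x >= 0' is:
  Dual:  min b^T y  s.t.  A^T y >= c,  y >= 0.

So the dual LP is:
  minimize  8y1 + 5y2 + 18y3
  subject to:
    y1 + 2y3 >= 2
    y2 + y3 >= 1
    y1, y2, y3 >= 0

Solving the primal: x* = (6.5, 5).
  primal value c^T x* = 18.
Solving the dual: y* = (0, 0, 1).
  dual value b^T y* = 18.
Strong duality: c^T x* = b^T y*. Confirmed.

18


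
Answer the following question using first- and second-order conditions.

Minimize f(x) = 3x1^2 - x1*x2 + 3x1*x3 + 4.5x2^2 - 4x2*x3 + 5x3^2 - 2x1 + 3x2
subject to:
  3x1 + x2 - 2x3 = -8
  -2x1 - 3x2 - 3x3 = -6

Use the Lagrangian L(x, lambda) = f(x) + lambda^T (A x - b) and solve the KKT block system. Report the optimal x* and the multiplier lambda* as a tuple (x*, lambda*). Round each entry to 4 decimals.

Form the Lagrangian:
  L(x, lambda) = (1/2) x^T Q x + c^T x + lambda^T (A x - b)
Stationarity (grad_x L = 0): Q x + c + A^T lambda = 0.
Primal feasibility: A x = b.

This gives the KKT block system:
  [ Q   A^T ] [ x     ]   [-c ]
  [ A    0  ] [ lambda ] = [ b ]

Solving the linear system:
  x*      = (-1.5129, 0.852, 2.1566)
  lambda* = (3.3552, 2.3031)
  f(x*)   = 23.1211

x* = (-1.5129, 0.852, 2.1566), lambda* = (3.3552, 2.3031)


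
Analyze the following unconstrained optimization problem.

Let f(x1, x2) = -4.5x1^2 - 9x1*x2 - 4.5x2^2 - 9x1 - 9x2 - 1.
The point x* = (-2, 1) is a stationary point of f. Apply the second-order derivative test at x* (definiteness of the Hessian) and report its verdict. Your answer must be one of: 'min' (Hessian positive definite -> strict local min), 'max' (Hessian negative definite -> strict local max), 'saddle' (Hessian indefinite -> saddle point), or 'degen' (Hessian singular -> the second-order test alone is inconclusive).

Compute the Hessian H = grad^2 f:
  H = [[-9, -9], [-9, -9]]
Verify stationarity: grad f(x*) = H x* + g = (0, 0).
Eigenvalues of H: -18, 0.
H has a zero eigenvalue (singular; negative semidefinite but not definite), so H is neither positive definite, negative definite, nor indefinite. The second-order test alone is inconclusive -> degen.
(Indeed, f is constant along the null direction of H through x*, so x* is not a strict local extremum.)

degen


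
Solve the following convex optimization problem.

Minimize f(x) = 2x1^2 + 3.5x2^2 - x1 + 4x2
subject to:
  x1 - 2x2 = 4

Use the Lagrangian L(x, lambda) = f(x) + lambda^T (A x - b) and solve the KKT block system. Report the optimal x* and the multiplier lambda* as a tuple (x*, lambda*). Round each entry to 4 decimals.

Form the Lagrangian:
  L(x, lambda) = (1/2) x^T Q x + c^T x + lambda^T (A x - b)
Stationarity (grad_x L = 0): Q x + c + A^T lambda = 0.
Primal feasibility: A x = b.

This gives the KKT block system:
  [ Q   A^T ] [ x     ]   [-c ]
  [ A    0  ] [ lambda ] = [ b ]

Solving the linear system:
  x*      = (1.0435, -1.4783)
  lambda* = (-3.1739)
  f(x*)   = 2.8696

x* = (1.0435, -1.4783), lambda* = (-3.1739)


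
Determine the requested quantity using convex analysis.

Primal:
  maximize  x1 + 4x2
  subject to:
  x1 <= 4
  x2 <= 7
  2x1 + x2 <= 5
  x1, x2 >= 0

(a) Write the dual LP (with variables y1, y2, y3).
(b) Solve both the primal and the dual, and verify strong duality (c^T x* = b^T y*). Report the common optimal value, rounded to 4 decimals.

The standard primal-dual pair for 'max c^T x s.t. A x <= b, x >= 0' is:
  Dual:  min b^T y  s.t.  A^T y >= c,  y >= 0.

So the dual LP is:
  minimize  4y1 + 7y2 + 5y3
  subject to:
    y1 + 2y3 >= 1
    y2 + y3 >= 4
    y1, y2, y3 >= 0

Solving the primal: x* = (0, 5).
  primal value c^T x* = 20.
Solving the dual: y* = (0, 0, 4).
  dual value b^T y* = 20.
Strong duality: c^T x* = b^T y*. Confirmed.

20


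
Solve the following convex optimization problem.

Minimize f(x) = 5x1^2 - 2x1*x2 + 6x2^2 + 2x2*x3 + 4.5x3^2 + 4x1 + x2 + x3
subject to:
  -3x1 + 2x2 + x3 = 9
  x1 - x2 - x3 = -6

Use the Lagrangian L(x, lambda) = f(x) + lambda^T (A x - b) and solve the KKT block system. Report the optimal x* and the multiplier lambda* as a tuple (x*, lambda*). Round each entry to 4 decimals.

Form the Lagrangian:
  L(x, lambda) = (1/2) x^T Q x + c^T x + lambda^T (A x - b)
Stationarity (grad_x L = 0): Q x + c + A^T lambda = 0.
Primal feasibility: A x = b.

This gives the KKT block system:
  [ Q   A^T ] [ x     ]   [-c ]
  [ A    0  ] [ lambda ] = [ b ]

Solving the linear system:
  x*      = (-0.9804, 1.0392, 3.9804)
  lambda* = (15.5098, 54.4118)
  f(x*)   = 93.9902

x* = (-0.9804, 1.0392, 3.9804), lambda* = (15.5098, 54.4118)


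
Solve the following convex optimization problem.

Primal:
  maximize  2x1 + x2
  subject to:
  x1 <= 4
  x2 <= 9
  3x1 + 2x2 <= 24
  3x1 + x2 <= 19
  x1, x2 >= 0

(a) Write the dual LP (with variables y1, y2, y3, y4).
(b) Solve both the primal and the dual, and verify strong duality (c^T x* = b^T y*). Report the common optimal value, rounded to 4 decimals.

The standard primal-dual pair for 'max c^T x s.t. A x <= b, x >= 0' is:
  Dual:  min b^T y  s.t.  A^T y >= c,  y >= 0.

So the dual LP is:
  minimize  4y1 + 9y2 + 24y3 + 19y4
  subject to:
    y1 + 3y3 + 3y4 >= 2
    y2 + 2y3 + y4 >= 1
    y1, y2, y3, y4 >= 0

Solving the primal: x* = (4, 6).
  primal value c^T x* = 14.
Solving the dual: y* = (0.5, 0, 0.5, 0).
  dual value b^T y* = 14.
Strong duality: c^T x* = b^T y*. Confirmed.

14


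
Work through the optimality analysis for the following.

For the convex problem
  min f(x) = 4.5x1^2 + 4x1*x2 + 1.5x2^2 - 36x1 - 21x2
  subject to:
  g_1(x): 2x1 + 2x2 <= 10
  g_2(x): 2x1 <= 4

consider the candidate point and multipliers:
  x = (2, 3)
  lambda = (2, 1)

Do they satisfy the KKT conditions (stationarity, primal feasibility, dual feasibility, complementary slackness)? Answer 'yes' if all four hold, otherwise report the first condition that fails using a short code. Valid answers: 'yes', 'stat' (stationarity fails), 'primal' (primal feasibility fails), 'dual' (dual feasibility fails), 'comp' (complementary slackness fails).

Gradient of f: grad f(x) = Q x + c = (-6, -4)
Constraint values g_i(x) = a_i^T x - b_i:
  g_1((2, 3)) = 0
  g_2((2, 3)) = 0
Stationarity residual: grad f(x) + sum_i lambda_i a_i = (0, 0)
  -> stationarity OK
Primal feasibility (all g_i <= 0): OK
Dual feasibility (all lambda_i >= 0): OK
Complementary slackness (lambda_i * g_i(x) = 0 for all i): OK

Verdict: yes, KKT holds.

yes


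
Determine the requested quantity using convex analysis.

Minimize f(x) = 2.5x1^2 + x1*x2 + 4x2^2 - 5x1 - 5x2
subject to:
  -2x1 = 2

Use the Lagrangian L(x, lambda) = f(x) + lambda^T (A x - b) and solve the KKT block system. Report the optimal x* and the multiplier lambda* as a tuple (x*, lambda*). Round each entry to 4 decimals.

Form the Lagrangian:
  L(x, lambda) = (1/2) x^T Q x + c^T x + lambda^T (A x - b)
Stationarity (grad_x L = 0): Q x + c + A^T lambda = 0.
Primal feasibility: A x = b.

This gives the KKT block system:
  [ Q   A^T ] [ x     ]   [-c ]
  [ A    0  ] [ lambda ] = [ b ]

Solving the linear system:
  x*      = (-1, 0.75)
  lambda* = (-4.625)
  f(x*)   = 5.25

x* = (-1, 0.75), lambda* = (-4.625)


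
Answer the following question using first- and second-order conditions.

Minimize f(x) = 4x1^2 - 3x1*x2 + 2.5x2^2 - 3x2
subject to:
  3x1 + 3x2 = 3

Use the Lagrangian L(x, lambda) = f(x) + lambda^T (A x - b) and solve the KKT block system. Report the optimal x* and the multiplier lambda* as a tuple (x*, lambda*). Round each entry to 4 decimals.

Form the Lagrangian:
  L(x, lambda) = (1/2) x^T Q x + c^T x + lambda^T (A x - b)
Stationarity (grad_x L = 0): Q x + c + A^T lambda = 0.
Primal feasibility: A x = b.

This gives the KKT block system:
  [ Q   A^T ] [ x     ]   [-c ]
  [ A    0  ] [ lambda ] = [ b ]

Solving the linear system:
  x*      = (0.2632, 0.7368)
  lambda* = (0.0351)
  f(x*)   = -1.1579

x* = (0.2632, 0.7368), lambda* = (0.0351)


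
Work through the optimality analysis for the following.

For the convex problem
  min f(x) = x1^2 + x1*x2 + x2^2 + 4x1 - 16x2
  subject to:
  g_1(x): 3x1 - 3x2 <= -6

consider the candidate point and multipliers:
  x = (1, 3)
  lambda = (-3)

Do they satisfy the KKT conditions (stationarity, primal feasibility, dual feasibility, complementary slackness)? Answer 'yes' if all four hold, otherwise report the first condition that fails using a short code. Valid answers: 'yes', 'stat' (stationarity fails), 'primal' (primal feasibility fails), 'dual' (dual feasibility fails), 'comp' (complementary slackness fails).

Gradient of f: grad f(x) = Q x + c = (9, -9)
Constraint values g_i(x) = a_i^T x - b_i:
  g_1((1, 3)) = 0
Stationarity residual: grad f(x) + sum_i lambda_i a_i = (0, 0)
  -> stationarity OK
Primal feasibility (all g_i <= 0): OK
Dual feasibility (all lambda_i >= 0): FAILS
Complementary slackness (lambda_i * g_i(x) = 0 for all i): OK

Verdict: the first failing condition is dual_feasibility -> dual.

dual


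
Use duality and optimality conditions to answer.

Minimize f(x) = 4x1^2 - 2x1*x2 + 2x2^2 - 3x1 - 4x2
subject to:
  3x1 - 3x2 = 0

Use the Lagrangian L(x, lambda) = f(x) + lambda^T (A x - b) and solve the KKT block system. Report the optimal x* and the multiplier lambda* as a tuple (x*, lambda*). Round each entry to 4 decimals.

Form the Lagrangian:
  L(x, lambda) = (1/2) x^T Q x + c^T x + lambda^T (A x - b)
Stationarity (grad_x L = 0): Q x + c + A^T lambda = 0.
Primal feasibility: A x = b.

This gives the KKT block system:
  [ Q   A^T ] [ x     ]   [-c ]
  [ A    0  ] [ lambda ] = [ b ]

Solving the linear system:
  x*      = (0.875, 0.875)
  lambda* = (-0.75)
  f(x*)   = -3.0625

x* = (0.875, 0.875), lambda* = (-0.75)


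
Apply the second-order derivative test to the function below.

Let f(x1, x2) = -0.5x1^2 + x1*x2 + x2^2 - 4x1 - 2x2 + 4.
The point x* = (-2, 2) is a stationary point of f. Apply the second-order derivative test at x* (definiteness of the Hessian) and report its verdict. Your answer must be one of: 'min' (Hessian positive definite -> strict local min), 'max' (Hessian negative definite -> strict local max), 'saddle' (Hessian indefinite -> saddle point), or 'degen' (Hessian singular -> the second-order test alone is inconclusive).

Compute the Hessian H = grad^2 f:
  H = [[-1, 1], [1, 2]]
Verify stationarity: grad f(x*) = H x* + g = (0, 0).
Eigenvalues of H: -1.3028, 2.3028.
Eigenvalues have mixed signs, so H is indefinite -> x* is a saddle point.

saddle
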